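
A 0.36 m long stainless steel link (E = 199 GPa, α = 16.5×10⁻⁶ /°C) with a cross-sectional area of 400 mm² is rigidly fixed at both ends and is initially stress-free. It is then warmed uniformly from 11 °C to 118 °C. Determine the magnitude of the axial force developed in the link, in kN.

P ≈ 141 kN (compressive)

With zero net strain, σ = E·αΔT = 199 GPa × 16.5×10⁻⁶ × 107 = 351.3 MPa.
Then P = σA = 351.3 × 400 mm² = 140.5 kN, compressive.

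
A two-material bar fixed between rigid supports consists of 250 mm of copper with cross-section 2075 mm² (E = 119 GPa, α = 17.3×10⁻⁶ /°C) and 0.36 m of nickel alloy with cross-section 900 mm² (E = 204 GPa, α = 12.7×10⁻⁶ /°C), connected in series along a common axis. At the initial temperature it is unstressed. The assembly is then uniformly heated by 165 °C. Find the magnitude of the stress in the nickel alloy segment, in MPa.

Free thermal expansion of the whole bar: Σ αᵢΔT Lᵢ = 17.3×10⁻⁶×165×250 + 12.7×10⁻⁶×165×360 = 1.468 mm.
The rigid supports impose zero overall length change; the single axial force P common to all segments must satisfy P Σ Lᵢ/(AᵢEᵢ) = δ_free.
Σ Lᵢ/(AᵢEᵢ) = 250/(2075×119×10³) + 360/(900×204×10³) = 2.973×10⁻⁶ mm/N.
So P = 1.468 / 2.973×10⁻⁶ = 493.7 kN, compressive.
σ_{nickel alloy} = P / A = 493700 / 900 = 548.6 MPa.

σ ≈ 549 MPa (compressive)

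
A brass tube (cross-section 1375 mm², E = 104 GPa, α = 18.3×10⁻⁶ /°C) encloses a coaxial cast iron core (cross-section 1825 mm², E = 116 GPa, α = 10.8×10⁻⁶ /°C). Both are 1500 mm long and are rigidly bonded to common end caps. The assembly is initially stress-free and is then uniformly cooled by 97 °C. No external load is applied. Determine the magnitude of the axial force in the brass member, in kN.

Equilibrium of a rigid end plate with no external load gives equal and opposite internal forces ±P in the two members. Since α_{brass} > α_{cast iron}, cooling drives the brass into tension and the cast iron into compression.
Equating the net (thermal + elastic) strains gives |α₁ − α₂|·ΔT = P·[1/(A₁E₁) + 1/(A₂E₂)].
|α₁ − α₂|·ΔT = 7.5×10⁻⁶ × 97 = 0.0007275.
1/(A₁E₁) + 1/(A₂E₂) = 1/(1375×104×10³) + 1/(1825×116×10³) = 1.172×10⁻⁸ N⁻¹.
P = 0.0007275 / 1.172×10⁻⁸ = 62090 N = 62.09 kN.

P ≈ 62.1 kN (tensile in the brass)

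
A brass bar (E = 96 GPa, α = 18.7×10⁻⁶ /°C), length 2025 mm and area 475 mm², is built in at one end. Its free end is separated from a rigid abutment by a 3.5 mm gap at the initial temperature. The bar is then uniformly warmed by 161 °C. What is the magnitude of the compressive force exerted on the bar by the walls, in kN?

P ≈ 58.5 kN

Unrestrained expansion: δ_free = αΔT L = 18.7×10⁻⁶ × 161 × 2025 = 6.097 mm.
The gap closes (δ_free > 3.5 mm) and the wall then resists a further 6.097 − 3.5 = 2.597 mm of expansion.
Compatibility: PL/(AE) = 2.597 mm, so σ = P/A = E × (2.597/2025) = 123.1 MPa.
P = σA = 123.1 × 475 = 58.47 kN.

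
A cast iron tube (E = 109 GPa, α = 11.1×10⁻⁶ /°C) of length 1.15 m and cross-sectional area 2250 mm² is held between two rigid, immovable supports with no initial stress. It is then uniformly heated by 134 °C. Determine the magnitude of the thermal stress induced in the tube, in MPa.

σ ≈ 162 MPa (compressive)

The supports are rigid, so the total axial strain is zero. The restrained thermal strain is ε = αΔT = 11.1×10⁻⁶ × 134 = 1487.4×10⁻⁶.
The stress required to suppress this strain is σ = Eε = 109×10³ × 1487.4×10⁻⁶ = 162.1 MPa, compressive since the tube is trying to expand.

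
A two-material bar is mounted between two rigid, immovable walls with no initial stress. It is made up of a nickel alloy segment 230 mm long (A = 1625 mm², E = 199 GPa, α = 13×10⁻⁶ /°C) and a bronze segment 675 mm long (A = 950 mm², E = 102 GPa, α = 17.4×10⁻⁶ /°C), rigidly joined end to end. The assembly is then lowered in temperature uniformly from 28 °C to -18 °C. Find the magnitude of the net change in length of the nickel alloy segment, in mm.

|ΔL| ≈ 0.0747 mm

With the walls removed the bar would change length by δ_free = Σ αᵢΔT Lᵢ = 13×10⁻⁶×46×230 + 17.4×10⁻⁶×46×675 = 0.6778 mm.
The walls prevent any net length change, so an axial force P (same in every segment) develops. Compatibility: P · Σ Lᵢ/(AᵢEᵢ) = δ_free.
The series flexibility is Σ Lᵢ/(AᵢEᵢ) = 230/(1625×199×10³) + 675/(950×102×10³) = 7.677×10⁻⁶ mm/N.
P = 0.6778 / 7.677×10⁻⁶ = 88290 N = 88.29 kN, tensile.
For the nickel alloy segment, free thermal change = 13×10⁻⁶×46×230 = 0.1375 mm and elastic change from P = 88290×230/(1625×199×10³) = 0.0628 mm; these oppose, so the net change is 0.0747 mm (segment shortens).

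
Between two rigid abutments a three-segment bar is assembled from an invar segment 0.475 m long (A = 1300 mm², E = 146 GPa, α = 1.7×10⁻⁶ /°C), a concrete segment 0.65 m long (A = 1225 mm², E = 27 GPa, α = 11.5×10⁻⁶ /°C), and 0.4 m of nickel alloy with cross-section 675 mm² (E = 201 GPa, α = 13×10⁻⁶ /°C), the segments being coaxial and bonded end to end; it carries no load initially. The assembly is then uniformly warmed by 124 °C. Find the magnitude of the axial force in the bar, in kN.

If the supports were absent, the total length change would be Σ αᵢΔT Lᵢ = 1.7×10⁻⁶×124×475 + 11.5×10⁻⁶×124×650 + 13×10⁻⁶×124×400 = 1.672 mm.
The walls prevent any net length change, so an axial force P (same in every segment) develops. Compatibility: P · Σ Lᵢ/(AᵢEᵢ) = δ_free.
Σ Lᵢ/(AᵢEᵢ) = 475/(1300×146×10³) + 650/(1225×27×10³) + 400/(675×201×10³) = 2.51×10⁻⁵ mm/N.
So P = 1.672 / 2.51×10⁻⁵ = 66.6 kN, compressive.

P ≈ 66.6 kN (compressive)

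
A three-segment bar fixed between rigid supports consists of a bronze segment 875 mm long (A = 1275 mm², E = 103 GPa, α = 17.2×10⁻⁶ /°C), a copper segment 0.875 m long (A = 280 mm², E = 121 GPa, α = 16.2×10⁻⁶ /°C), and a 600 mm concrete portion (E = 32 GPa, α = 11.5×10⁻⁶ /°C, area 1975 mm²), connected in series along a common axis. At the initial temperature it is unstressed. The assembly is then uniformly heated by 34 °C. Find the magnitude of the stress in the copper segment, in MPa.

Free thermal expansion of the whole bar: Σ αᵢΔT Lᵢ = 17.2×10⁻⁶×34×875 + 16.2×10⁻⁶×34×875 + 11.5×10⁻⁶×34×600 = 1.228 mm.
The walls prevent any net length change, so an axial force P (same in every segment) develops. Compatibility: P · Σ Lᵢ/(AᵢEᵢ) = δ_free.
Σ Lᵢ/(AᵢEᵢ) = 875/(1275×103×10³) + 875/(280×121×10³) + 600/(1975×32×10³) = 4.198×10⁻⁵ mm/N.
P = 1.228 / 4.198×10⁻⁵ = 29260 N = 29.26 kN, compressive.
σ_{copper} = P / A = 29260 / 280 = 104.5 MPa.

σ ≈ 104 MPa (compressive)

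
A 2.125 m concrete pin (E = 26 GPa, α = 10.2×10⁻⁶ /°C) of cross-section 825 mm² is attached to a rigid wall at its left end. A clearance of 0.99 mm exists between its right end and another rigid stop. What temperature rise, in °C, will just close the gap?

ΔT ≈ 45.7 °C

The gap closes when αΔT L = 0.99 mm, since the pin is still unstressed at that instant.
So ΔT = g/(αL) = 0.99/(10.2×10⁻⁶ × 2125) = 45.67 °C.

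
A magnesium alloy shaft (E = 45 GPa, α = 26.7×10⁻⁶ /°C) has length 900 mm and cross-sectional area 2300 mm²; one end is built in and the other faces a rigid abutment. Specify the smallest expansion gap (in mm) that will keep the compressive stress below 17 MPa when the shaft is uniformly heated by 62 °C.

g ≈ 1.15 mm

With no wall the shaft would lengthen by αΔT L = 26.7×10⁻⁶ × 62 × 900 = 1.49 mm.
At the allowable stress the elastic shortening the wall may impose is σL/E = 17 × 900 / (45×10³) = 0.34 mm.
So the gap has to take up the difference, g_min = δ_free − σL/E = 1.49 − 0.34 = 1.15 mm.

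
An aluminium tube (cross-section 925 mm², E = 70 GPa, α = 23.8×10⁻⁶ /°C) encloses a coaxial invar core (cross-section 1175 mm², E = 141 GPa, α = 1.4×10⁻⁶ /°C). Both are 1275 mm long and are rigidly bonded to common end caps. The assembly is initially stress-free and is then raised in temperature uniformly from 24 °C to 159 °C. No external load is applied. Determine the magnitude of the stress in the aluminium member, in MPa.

Both members must finish at the same length. With the larger α, the aluminium tends to over-expand; the plates restrain it, putting the aluminium in compression and the invar in tension. With no external load the two internal forces are equal and opposite, magnitude P.
Setting the final lengths equal and cancelling L: (α₁ − α₂)ΔT = P/(A₁E₁) + P/(A₂E₂).
|α₁ − α₂|·ΔT = 22.4×10⁻⁶ × 135 = 0.003024.
1/(A₁E₁) + 1/(A₂E₂) = 1/(925×70×10³) + 1/(1175×141×10³) = 2.148×10⁻⁸ N⁻¹.
So P = 0.003024 / 2.148×10⁻⁸ = 140.8 kN.
σ_{aluminium} = P/A₁ = 140800/925 = 152.2 MPa, compressive.

σ ≈ 152 MPa (compressive)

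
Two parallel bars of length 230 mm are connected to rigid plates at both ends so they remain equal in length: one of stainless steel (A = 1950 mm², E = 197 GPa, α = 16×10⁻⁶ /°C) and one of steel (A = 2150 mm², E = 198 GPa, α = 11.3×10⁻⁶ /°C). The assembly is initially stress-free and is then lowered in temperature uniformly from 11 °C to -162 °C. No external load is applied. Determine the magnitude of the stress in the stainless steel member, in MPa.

Equilibrium of a rigid end plate with no external load gives equal and opposite internal forces ±P in the two members. Since α_{stainless steel} > α_{steel}, cooling drives the stainless steel into tension and the steel into compression.
Equating the net (thermal + elastic) strains gives |α₁ − α₂|·ΔT = P·[1/(A₁E₁) + 1/(A₂E₂)].
|α₁ − α₂|·ΔT = 4.7×10⁻⁶ × 173 = 0.0008131.
1/(A₁E₁) + 1/(A₂E₂) = 1/(1950×197×10³) + 1/(2150×198×10³) = 4.952×10⁻⁹ N⁻¹.
So P = 0.0008131 / 4.952×10⁻⁹ = 164.2 kN.
σ_{stainless steel} = P/A₁ = 164200/1950 = 84.2 MPa, tensile.

σ ≈ 84.2 MPa (tensile)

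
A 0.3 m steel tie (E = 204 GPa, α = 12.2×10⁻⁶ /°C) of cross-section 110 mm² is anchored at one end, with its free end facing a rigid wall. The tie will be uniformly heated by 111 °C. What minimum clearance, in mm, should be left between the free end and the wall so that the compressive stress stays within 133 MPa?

g ≈ 0.211 mm

Free expansion if unrestrained: δ_free = αΔT L = 12.2×10⁻⁶ × 111 × 300 = 0.4063 mm.
A stress of 133 MPa corresponds to the wall pushing the tie back by σL/E = 133×300/(204×10³) = 0.1956 mm.
So the gap has to take up the difference, g_min = δ_free − σL/E = 0.4063 − 0.1956 = 0.2107 mm.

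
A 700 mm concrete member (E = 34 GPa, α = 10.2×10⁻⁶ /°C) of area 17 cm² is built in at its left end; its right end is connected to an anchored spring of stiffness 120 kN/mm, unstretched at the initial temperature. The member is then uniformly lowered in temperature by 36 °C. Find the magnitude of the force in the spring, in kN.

P ≈ 12.6 kN

Free thermal contraction: δ_free = αΔT L = 10.2×10⁻⁶ × 36 × 700 = 0.257 mm.
With a force P in the spring, the elastic change of the member is PL/(AE) and that of the spring is P/k; compatibility requires their sum to equal δ_free.
So P = δ_free / [L/(AE) + 1/k] = 0.257 / [ 700/(1700×34×10³) + 1/(120×10³) ].
P = 0.257 / 2.044×10⁻⁵ = 12570 N.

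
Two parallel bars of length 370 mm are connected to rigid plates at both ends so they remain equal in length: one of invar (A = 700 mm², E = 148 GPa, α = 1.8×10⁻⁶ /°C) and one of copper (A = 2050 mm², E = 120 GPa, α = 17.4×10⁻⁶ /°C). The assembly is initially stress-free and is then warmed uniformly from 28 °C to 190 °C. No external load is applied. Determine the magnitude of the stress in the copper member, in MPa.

The copper has the larger α, so on heating it would change length more than the invar if both were free. The rigid plates force a common final length, so the copper is put into compression and the invar into tension, with equal and opposite forces P (no external load).
Setting the final lengths equal and cancelling L: (α₁ − α₂)ΔT = P/(A₁E₁) + P/(A₂E₂).
|α₁ − α₂|·ΔT = 15.6×10⁻⁶ × 162 = 0.002527.
1/(A₁E₁) + 1/(A₂E₂) = 1/(700×148×10³) + 1/(2050×120×10³) = 1.372×10⁻⁸ N⁻¹.
So P = 0.002527 / 1.372×10⁻⁸ = 184.2 kN.
σ_{copper} = P/A₂ = 184200/2050 = 89.87 MPa, compressive.

σ ≈ 89.9 MPa (compressive)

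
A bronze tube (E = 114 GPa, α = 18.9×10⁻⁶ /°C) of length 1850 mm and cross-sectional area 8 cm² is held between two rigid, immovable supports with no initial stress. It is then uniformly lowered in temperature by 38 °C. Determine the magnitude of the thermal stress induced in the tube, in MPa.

σ ≈ 81.9 MPa (tensile)

The supports are rigid, so the total axial strain is zero. The restrained thermal strain is ε = αΔT = 18.9×10⁻⁶ × 38 = 718.2×10⁻⁶.
Hence σ = E·αΔT = 114×10³ × 718.2×10⁻⁶ = 81.87 MPa, tensile.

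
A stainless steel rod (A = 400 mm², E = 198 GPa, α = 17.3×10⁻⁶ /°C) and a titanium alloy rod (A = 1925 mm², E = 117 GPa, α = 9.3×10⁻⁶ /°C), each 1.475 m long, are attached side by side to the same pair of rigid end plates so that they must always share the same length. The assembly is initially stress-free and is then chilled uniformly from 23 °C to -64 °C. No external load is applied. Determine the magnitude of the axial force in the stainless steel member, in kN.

P ≈ 40.8 kN (tensile in the stainless steel)

The stainless steel has the larger α, so on cooling it would change length more than the titanium alloy if both were free. The rigid plates force a common final length, so the stainless steel is put into tension and the titanium alloy into compression, with equal and opposite forces P (no external load).
Compatibility of the two members (thermal + elastic change equal): (α₁ − α₂)ΔT = P·[1/(A₁E₁) + 1/(A₂E₂)].
|α₁ − α₂|·ΔT = 8×10⁻⁶ × 87 = 0.000696.
1/(A₁E₁) + 1/(A₂E₂) = 1/(400×198×10³) + 1/(1925×117×10³) = 1.707×10⁻⁸ N⁻¹.
P = 0.000696 / 1.707×10⁻⁸ = 40780 N = 40.78 kN.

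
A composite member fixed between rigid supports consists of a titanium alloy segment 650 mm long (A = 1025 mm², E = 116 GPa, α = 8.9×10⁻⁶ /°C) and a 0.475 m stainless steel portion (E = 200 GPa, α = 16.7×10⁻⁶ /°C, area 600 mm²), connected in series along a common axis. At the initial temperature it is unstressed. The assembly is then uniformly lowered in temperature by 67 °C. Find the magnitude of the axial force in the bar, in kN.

With the walls removed the bar would change length by δ_free = Σ αᵢΔT Lᵢ = 8.9×10⁻⁶×67×650 + 16.7×10⁻⁶×67×475 = 0.9191 mm.
Since the ends are fixed, an axial force P builds up, equal in every segment, with P · Σ Lᵢ/(AᵢEᵢ) = δ_free.
The series flexibility is Σ Lᵢ/(AᵢEᵢ) = 650/(1025×116×10³) + 475/(600×200×10³) = 9.425×10⁻⁶ mm/N.
P = 0.9191 / 9.425×10⁻⁶ = 97510 N = 97.51 kN, tensile.

P ≈ 97.5 kN (tensile)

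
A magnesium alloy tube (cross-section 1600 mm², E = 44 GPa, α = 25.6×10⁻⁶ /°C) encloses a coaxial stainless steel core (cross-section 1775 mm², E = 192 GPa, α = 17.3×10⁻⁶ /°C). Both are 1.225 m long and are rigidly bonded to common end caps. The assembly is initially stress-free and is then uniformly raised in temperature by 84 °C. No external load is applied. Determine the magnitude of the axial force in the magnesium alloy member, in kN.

Both members must finish at the same length. With the larger α, the magnesium alloy tends to over-expand; the plates restrain it, putting the magnesium alloy in compression and the stainless steel in tension. With no external load the two internal forces are equal and opposite, magnitude P.
Compatibility of the two members (thermal + elastic change equal): (α₁ − α₂)ΔT = P·[1/(A₁E₁) + 1/(A₂E₂)].
|α₁ − α₂|·ΔT = 8.3×10⁻⁶ × 84 = 0.0006972.
1/(A₁E₁) + 1/(A₂E₂) = 1/(1600×44×10³) + 1/(1775×192×10³) = 1.714×10⁻⁸ N⁻¹.
So P = 0.0006972 / 1.714×10⁻⁸ = 40.68 kN.

P ≈ 40.7 kN (compressive in the magnesium alloy)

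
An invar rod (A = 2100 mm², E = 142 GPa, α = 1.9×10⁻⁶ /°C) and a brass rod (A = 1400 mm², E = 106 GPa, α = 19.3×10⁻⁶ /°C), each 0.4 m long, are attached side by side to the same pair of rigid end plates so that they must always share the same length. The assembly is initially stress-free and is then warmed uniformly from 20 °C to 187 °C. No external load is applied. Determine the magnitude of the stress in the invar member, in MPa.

σ ≈ 137 MPa (tensile)

Both members must finish at the same length. With the larger α, the brass tends to over-expand; the plates restrain it, putting the brass in compression and the invar in tension. With no external load the two internal forces are equal and opposite, magnitude P.
Compatibility of the two members (thermal + elastic change equal): (α₁ − α₂)ΔT = P·[1/(A₁E₁) + 1/(A₂E₂)].
|α₁ − α₂|·ΔT = 17.4×10⁻⁶ × 167 = 0.002906.
1/(A₁E₁) + 1/(A₂E₂) = 1/(2100×142×10³) + 1/(1400×106×10³) = 1.009×10⁻⁸ N⁻¹.
P = 0.002906 / 1.009×10⁻⁸ = 287900 N = 287.9 kN.
σ_{invar} = P/A₁ = 287900/2100 = 137.1 MPa, tensile.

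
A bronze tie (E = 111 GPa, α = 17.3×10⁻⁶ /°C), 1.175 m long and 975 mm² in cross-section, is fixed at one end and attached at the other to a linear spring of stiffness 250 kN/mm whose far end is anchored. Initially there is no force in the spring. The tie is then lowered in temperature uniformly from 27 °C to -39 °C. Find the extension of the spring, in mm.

δ ≈ 0.361 mm

The unrestrained thermal change is αΔT L = 17.3×10⁻⁶ × 66 × 1175 = 1.342 mm.
Let P be the tensile force in the spring. The tie extends elastically by PL/(AE) and the spring stretches by P/k; together these equal δ_free.
So P = δ_free / [L/(AE) + 1/k] = 1.342 / [ 1175/(975×111×10³) + 1/(250×10³) ].
P = 1.342 / 1.486×10⁻⁵ = 90300 N.
Spring extension = P/k = 90300/(250×10³) = 0.3612 mm.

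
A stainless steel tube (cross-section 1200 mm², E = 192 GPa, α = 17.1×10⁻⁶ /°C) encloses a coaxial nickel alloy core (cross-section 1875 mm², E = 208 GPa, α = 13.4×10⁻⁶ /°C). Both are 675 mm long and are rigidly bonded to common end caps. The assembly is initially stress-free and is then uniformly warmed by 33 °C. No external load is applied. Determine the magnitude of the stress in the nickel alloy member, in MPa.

σ ≈ 9.43 MPa (tensile)

Equilibrium of a rigid end plate with no external load gives equal and opposite internal forces ±P in the two members. Since α_{stainless steel} > α_{nickel alloy}, heating drives the stainless steel into compression and the nickel alloy into tension.
Compatibility of the two members (thermal + elastic change equal): (α₁ − α₂)ΔT = P·[1/(A₁E₁) + 1/(A₂E₂)].
|α₁ − α₂|·ΔT = 3.7×10⁻⁶ × 33 = 0.0001221.
1/(A₁E₁) + 1/(A₂E₂) = 1/(1200×192×10³) + 1/(1875×208×10³) = 6.904×10⁻⁹ N⁻¹.
P = 0.0001221 / 6.904×10⁻⁹ = 17680 N = 17.68 kN.
σ_{nickel alloy} = P/A₂ = 17680/1875 = 9.432 MPa, tensile.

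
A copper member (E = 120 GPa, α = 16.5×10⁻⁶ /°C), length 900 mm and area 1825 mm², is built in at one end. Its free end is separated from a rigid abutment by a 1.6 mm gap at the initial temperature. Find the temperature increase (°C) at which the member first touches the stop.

ΔT ≈ 108 °C

The gap closes when αΔT L = 1.6 mm, since the member is still unstressed at that instant.
So ΔT = g/(αL) = 1.6/(16.5×10⁻⁶ × 900) = 107.7 °C.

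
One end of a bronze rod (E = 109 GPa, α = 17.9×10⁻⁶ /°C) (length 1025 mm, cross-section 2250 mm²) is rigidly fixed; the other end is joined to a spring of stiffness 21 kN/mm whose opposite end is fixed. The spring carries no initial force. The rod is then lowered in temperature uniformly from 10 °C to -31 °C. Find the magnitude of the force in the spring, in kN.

P ≈ 14.5 kN

If the spring were absent the rod would shorten by αΔT L = 17.9×10⁻⁶ × 41 × 1025 = 0.7522 mm.
Let P be the tensile force in the spring. The rod extends elastically by PL/(AE) and the spring stretches by P/k; together these equal δ_free.
So P = δ_free / [L/(AE) + 1/k] = 0.7522 / [ 1025/(2250×109×10³) + 1/(21×10³) ].
P = 0.7522 / 5.18×10⁻⁵ = 14520 N.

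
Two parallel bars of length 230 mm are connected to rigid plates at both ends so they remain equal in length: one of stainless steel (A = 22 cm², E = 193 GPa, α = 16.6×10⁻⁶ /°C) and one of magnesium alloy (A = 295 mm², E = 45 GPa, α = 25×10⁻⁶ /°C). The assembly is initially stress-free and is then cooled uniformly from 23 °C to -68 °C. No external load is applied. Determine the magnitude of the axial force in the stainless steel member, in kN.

P ≈ 9.84 kN (compressive in the stainless steel)

The magnesium alloy has the larger α, so on cooling it would change length more than the stainless steel if both were free. The rigid plates force a common final length, so the magnesium alloy is put into tension and the stainless steel into compression, with equal and opposite forces P (no external load).
Equating the net (thermal + elastic) strains gives |α₁ − α₂|·ΔT = P·[1/(A₁E₁) + 1/(A₂E₂)].
|α₁ − α₂|·ΔT = 8.4×10⁻⁶ × 91 = 0.0007644.
1/(A₁E₁) + 1/(A₂E₂) = 1/(2200×193×10³) + 1/(295×45×10³) = 7.768×10⁻⁸ N⁻¹.
P = 0.0007644 / 7.768×10⁻⁸ = 9840 N = 9.84 kN.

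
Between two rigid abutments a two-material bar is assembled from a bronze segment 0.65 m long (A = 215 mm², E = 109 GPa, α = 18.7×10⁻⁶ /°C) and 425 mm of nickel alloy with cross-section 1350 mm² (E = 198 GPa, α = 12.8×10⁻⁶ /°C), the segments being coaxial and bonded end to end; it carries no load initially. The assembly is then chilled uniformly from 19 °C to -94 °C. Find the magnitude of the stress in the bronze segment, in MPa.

σ ≈ 315 MPa (tensile)

With the walls removed the bar would change length by δ_free = Σ αᵢΔT Lᵢ = 18.7×10⁻⁶×113×650 + 12.8×10⁻⁶×113×425 = 1.988 mm.
The walls prevent any net length change, so an axial force P (same in every segment) develops. Compatibility: P · Σ Lᵢ/(AᵢEᵢ) = δ_free.
The series flexibility is Σ Lᵢ/(AᵢEᵢ) = 650/(215×109×10³) + 425/(1350×198×10³) = 2.933×10⁻⁵ mm/N.
So P = 1.988 / 2.933×10⁻⁵ = 67.8 kN, tensile.
σ_{bronze} = P / A = 67800 / 215 = 315.3 MPa.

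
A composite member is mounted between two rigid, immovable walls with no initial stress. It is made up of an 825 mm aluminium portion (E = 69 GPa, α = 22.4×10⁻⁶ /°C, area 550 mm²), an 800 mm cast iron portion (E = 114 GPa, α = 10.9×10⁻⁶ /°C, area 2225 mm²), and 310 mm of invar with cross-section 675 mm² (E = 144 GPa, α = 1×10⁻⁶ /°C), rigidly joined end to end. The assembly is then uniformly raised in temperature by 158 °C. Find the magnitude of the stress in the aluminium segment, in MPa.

With the walls removed the bar would change length by δ_free = Σ αᵢΔT Lᵢ = 22.4×10⁻⁶×158×825 + 10.9×10⁻⁶×158×800 + 1×10⁻⁶×158×310 = 4.347 mm.
The walls prevent any net length change, so an axial force P (same in every segment) develops. Compatibility: P · Σ Lᵢ/(AᵢEᵢ) = δ_free.
Σ Lᵢ/(AᵢEᵢ) = 825/(550×69×10³) + 800/(2225×114×10³) + 310/(675×144×10³) = 2.808×10⁻⁵ mm/N.
P = 4.347 / 2.808×10⁻⁵ = 154800 N = 154.8 kN, compressive.
σ_{aluminium} = P / A = 154800 / 550 = 281.4 MPa.

σ ≈ 281 MPa (compressive)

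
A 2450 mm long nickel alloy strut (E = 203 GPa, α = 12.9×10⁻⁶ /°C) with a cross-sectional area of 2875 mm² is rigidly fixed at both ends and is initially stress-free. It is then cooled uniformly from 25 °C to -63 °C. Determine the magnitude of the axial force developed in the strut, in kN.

With zero net strain, σ = E·αΔT = 203 GPa × 12.9×10⁻⁶ × 88 = 230.4 MPa.
Then P = σA = 230.4 × 2875 mm² = 662.5 kN, tensile.

P ≈ 663 kN (tensile)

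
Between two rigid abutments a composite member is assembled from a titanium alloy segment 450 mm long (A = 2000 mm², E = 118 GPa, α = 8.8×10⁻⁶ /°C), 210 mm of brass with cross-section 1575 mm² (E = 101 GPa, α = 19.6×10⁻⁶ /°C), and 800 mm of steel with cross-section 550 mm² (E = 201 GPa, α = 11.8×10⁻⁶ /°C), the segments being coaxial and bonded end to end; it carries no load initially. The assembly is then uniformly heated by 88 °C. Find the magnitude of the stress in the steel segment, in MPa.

σ ≈ 268 MPa (compressive)

With the walls removed the bar would change length by δ_free = Σ αᵢΔT Lᵢ = 8.8×10⁻⁶×88×450 + 19.6×10⁻⁶×88×210 + 11.8×10⁻⁶×88×800 = 1.541 mm.
The walls prevent any net length change, so an axial force P (same in every segment) develops. Compatibility: P · Σ Lᵢ/(AᵢEᵢ) = δ_free.
Σ Lᵢ/(AᵢEᵢ) = 450/(2000×118×10³) + 210/(1575×101×10³) + 800/(550×201×10³) = 1.046×10⁻⁵ mm/N.
So P = 1.541 / 1.046×10⁻⁵ = 147.3 kN, compressive.
σ_{steel} = P / A = 147300 / 550 = 267.8 MPa.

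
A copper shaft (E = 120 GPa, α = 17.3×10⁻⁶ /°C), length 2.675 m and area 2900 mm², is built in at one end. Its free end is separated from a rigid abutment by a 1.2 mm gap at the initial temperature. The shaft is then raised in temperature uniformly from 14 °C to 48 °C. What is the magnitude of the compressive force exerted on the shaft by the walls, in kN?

If the wall were absent the shaft would grow by αΔT L = 17.3×10⁻⁶ × 34 × 2675 = 1.573 mm.
This exceeds the 1.2 mm gap, so the wall pushes back. The portion of expansion that must be recovered elastically is δ_free − gap = 1.573 − 1.2 = 0.3734 mm.
Compatibility: PL/(AE) = 0.3734 mm, so σ = P/A = E × (0.3734/2675) = 16.75 MPa.
P = σA = 16.75 × 2900 = 48.58 kN.

P ≈ 48.6 kN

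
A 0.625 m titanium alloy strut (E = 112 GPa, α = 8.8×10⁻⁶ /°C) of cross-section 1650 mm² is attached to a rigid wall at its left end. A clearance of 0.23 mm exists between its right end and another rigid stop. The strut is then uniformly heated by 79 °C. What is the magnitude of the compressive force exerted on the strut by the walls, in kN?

Unrestrained expansion: δ_free = αΔT L = 8.8×10⁻⁶ × 79 × 625 = 0.4345 mm.
The gap closes (δ_free > 0.23 mm) and the wall then resists a further 0.4345 − 0.23 = 0.2045 mm of expansion.
That suppressed elongation corresponds to σ = E·Δ/L = 112×10³ × 0.2045/625 = 36.65 MPa.
P = σA = 36.65 × 1650 = 60.47 kN.

P ≈ 60.5 kN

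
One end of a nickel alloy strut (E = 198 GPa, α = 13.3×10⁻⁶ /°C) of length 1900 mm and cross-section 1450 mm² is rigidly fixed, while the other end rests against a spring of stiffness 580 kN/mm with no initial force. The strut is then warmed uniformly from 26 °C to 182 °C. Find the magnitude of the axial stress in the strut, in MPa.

σ ≈ 326 MPa (compressive)

Free thermal expansion: δ_free = αΔT L = 13.3×10⁻⁶ × 156 × 1900 = 3.942 mm.
With a force P in the spring, the elastic change of the strut is PL/(AE) and that of the spring is P/k; compatibility requires their sum to equal δ_free.
P [ L/(AE) + 1/k ] = δ_free → P [ 1900/(1450×198×10³) + 1/(580×10³) ] = 3.942.
P = 3.942 / 8.342×10⁻⁶ = 472600 N.
σ = P/A = 472600/1450 = 325.9 MPa.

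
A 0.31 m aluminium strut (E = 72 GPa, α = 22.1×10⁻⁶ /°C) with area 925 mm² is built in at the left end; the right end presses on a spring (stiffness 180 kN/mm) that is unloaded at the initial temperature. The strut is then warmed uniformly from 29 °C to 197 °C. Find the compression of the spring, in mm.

The unrestrained thermal change is αΔT L = 22.1×10⁻⁶ × 168 × 310 = 1.151 mm.
Let P be the compressive force at the spring. The strut shortens elastically by PL/(AE) and the spring compresses by P/k; together these equal δ_free.
So P = δ_free / [L/(AE) + 1/k] = 1.151 / [ 310/(925×72×10³) + 1/(180×10³) ].
P = 1.151 / 1.021×10⁻⁵ = 112700 N.
Spring compression = P/k = 112700/(180×10³) = 0.6263 mm.

δ ≈ 0.626 mm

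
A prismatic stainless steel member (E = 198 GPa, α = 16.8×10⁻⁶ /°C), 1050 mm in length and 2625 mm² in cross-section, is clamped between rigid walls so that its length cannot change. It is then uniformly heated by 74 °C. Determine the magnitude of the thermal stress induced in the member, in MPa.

The supports are rigid, so the total axial strain is zero. The restrained thermal strain is ε = αΔT = 16.8×10⁻⁶ × 74 = 1243.2×10⁻⁶.
Hence σ = E·αΔT = 198×10³ × 1243.2×10⁻⁶ = 246.2 MPa, compressive.

σ ≈ 246 MPa (compressive)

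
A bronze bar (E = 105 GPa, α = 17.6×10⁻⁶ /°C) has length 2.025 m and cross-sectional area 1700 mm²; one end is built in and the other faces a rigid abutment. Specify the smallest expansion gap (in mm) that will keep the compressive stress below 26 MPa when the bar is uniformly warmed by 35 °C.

With no wall the bar would lengthen by αΔT L = 17.6×10⁻⁶ × 35 × 2025 = 1.247 mm.
A stress of 26 MPa corresponds to the wall pushing the bar back by σL/E = 26×2025/(105×10³) = 0.5014 mm.
The gap must absorb the remainder: g_min = 1.247 − 0.5014 = 0.746 mm.

g ≈ 0.746 mm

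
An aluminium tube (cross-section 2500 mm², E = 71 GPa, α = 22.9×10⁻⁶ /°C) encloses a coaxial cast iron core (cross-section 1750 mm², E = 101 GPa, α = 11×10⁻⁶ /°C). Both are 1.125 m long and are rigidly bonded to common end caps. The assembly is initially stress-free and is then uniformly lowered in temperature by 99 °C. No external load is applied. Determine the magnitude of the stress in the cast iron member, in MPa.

Equilibrium of a rigid end plate with no external load gives equal and opposite internal forces ±P in the two members. Since α_{aluminium} > α_{cast iron}, cooling drives the aluminium into tension and the cast iron into compression.
Setting the final lengths equal and cancelling L: (α₁ − α₂)ΔT = P/(A₁E₁) + P/(A₂E₂).
|α₁ − α₂|·ΔT = 11.9×10⁻⁶ × 99 = 0.001178.
1/(A₁E₁) + 1/(A₂E₂) = 1/(2500×71×10³) + 1/(1750×101×10³) = 1.129×10⁻⁸ N⁻¹.
P = 0.001178 / 1.129×10⁻⁸ = 104300 N = 104.3 kN.
σ_{cast iron} = P/A₂ = 104300/1750 = 59.62 MPa, compressive.

σ ≈ 59.6 MPa (compressive)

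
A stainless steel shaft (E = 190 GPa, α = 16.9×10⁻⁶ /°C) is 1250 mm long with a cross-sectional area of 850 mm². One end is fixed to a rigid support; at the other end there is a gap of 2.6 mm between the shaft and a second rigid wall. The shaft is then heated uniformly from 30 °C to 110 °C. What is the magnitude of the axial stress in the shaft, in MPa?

σ ≈ 0 MPa

Free thermal elongation = αΔT L = 16.9×10⁻⁶ × 80 × 1250 = 1.69 mm.
Since δ_free = 1.69 mm is less than the 2.6 mm gap, the shaft never touches the wall. No axial force develops.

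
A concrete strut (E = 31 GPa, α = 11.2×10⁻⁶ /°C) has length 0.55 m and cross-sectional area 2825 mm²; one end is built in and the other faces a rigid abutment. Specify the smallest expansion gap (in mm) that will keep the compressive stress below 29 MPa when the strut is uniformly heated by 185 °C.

g ≈ 0.625 mm

With no wall the strut would lengthen by αΔT L = 11.2×10⁻⁶ × 185 × 550 = 1.14 mm.
At the allowable stress the elastic shortening the wall may impose is σL/E = 29 × 550 / (31×10³) = 0.5145 mm.
The gap must absorb the remainder: g_min = 1.14 − 0.5145 = 0.6251 mm.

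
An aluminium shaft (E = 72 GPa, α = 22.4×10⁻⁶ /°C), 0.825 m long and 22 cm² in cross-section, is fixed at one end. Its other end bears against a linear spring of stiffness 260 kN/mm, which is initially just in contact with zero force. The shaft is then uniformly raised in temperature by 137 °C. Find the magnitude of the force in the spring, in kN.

P ≈ 280 kN

Free thermal expansion: δ_free = αΔT L = 22.4×10⁻⁶ × 137 × 825 = 2.532 mm.
With a force P in the spring, the elastic change of the shaft is PL/(AE) and that of the spring is P/k; compatibility requires their sum to equal δ_free.
P [ L/(AE) + 1/k ] = δ_free → P [ 825/(2200×72×10³) + 1/(260×10³) ] = 2.532.
P = 2.532 / 9.054×10⁻⁶ = 279600 N.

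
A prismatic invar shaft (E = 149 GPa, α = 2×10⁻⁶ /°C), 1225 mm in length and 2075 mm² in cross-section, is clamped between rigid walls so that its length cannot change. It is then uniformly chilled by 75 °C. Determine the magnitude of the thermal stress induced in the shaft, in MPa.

σ ≈ 22.3 MPa (tensile)

The supports are rigid, so the total axial strain is zero. The restrained thermal strain is ε = αΔT = 2×10⁻⁶ × 75 = 150×10⁻⁶.
The stress required to suppress this strain is σ = Eε = 149×10³ × 150×10⁻⁶ = 22.35 MPa, tensile since the shaft is trying to contract.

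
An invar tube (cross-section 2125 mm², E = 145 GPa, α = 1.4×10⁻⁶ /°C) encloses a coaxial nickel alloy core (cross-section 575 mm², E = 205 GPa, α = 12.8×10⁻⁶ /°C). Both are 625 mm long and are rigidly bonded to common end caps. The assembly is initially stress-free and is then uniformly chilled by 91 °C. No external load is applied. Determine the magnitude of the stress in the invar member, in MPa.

σ ≈ 41.6 MPa (compressive)

Equilibrium of a rigid end plate with no external load gives equal and opposite internal forces ±P in the two members. Since α_{nickel alloy} > α_{invar}, cooling drives the nickel alloy into tension and the invar into compression.
Compatibility of the two members (thermal + elastic change equal): (α₁ − α₂)ΔT = P·[1/(A₁E₁) + 1/(A₂E₂)].
|α₁ − α₂|·ΔT = 11.4×10⁻⁶ × 91 = 0.001037.
1/(A₁E₁) + 1/(A₂E₂) = 1/(2125×145×10³) + 1/(575×205×10³) = 1.173×10⁻⁸ N⁻¹.
So P = 0.001037 / 1.173×10⁻⁸ = 88.45 kN.
σ_{invar} = P/A₁ = 88450/2125 = 41.62 MPa, compressive.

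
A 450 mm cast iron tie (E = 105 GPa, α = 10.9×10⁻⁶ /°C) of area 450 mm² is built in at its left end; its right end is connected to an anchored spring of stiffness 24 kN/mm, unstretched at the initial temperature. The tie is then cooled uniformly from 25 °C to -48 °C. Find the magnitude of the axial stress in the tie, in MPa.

The unrestrained thermal change is αΔT L = 10.9×10⁻⁶ × 73 × 450 = 0.3581 mm.
Let P be the tensile force in the spring. The tie extends elastically by PL/(AE) and the spring stretches by P/k; together these equal δ_free.
P [ L/(AE) + 1/k ] = δ_free → P [ 450/(450×105×10³) + 1/(24×10³) ] = 0.3581.
P = 0.3581 / 5.119×10⁻⁵ = 6995 N.
σ = P/A = 6995/450 = 15.54 MPa.

σ ≈ 15.5 MPa (tensile)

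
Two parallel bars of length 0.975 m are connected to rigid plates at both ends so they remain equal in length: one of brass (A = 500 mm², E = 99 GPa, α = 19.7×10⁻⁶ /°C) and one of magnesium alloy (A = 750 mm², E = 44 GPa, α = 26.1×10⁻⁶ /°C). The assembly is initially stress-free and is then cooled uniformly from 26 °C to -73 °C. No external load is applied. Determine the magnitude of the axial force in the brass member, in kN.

The magnesium alloy has the larger α, so on cooling it would change length more than the brass if both were free. The rigid plates force a common final length, so the magnesium alloy is put into tension and the brass into compression, with equal and opposite forces P (no external load).
Equating the net (thermal + elastic) strains gives |α₁ − α₂|·ΔT = P·[1/(A₁E₁) + 1/(A₂E₂)].
|α₁ − α₂|·ΔT = 6.4×10⁻⁶ × 99 = 0.0006336.
1/(A₁E₁) + 1/(A₂E₂) = 1/(500×99×10³) + 1/(750×44×10³) = 5.051×10⁻⁸ N⁻¹.
P = 0.0006336 / 5.051×10⁻⁸ = 12550 N = 12.55 kN.

P ≈ 12.5 kN (compressive in the brass)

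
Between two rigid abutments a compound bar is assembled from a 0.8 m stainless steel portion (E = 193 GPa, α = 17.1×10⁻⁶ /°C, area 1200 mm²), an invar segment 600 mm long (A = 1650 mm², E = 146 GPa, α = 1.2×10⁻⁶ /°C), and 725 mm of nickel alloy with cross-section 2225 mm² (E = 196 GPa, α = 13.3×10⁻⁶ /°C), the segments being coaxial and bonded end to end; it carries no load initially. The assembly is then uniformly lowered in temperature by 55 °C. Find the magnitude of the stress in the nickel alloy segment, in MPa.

σ ≈ 78.1 MPa (tensile)

With the walls removed the bar would change length by δ_free = Σ αᵢΔT Lᵢ = 17.1×10⁻⁶×55×800 + 1.2×10⁻⁶×55×600 + 13.3×10⁻⁶×55×725 = 1.322 mm.
Since the ends are fixed, an axial force P builds up, equal in every segment, with P · Σ Lᵢ/(AᵢEᵢ) = δ_free.
Σ Lᵢ/(AᵢEᵢ) = 800/(1200×193×10³) + 600/(1650×146×10³) + 725/(2225×196×10³) = 7.607×10⁻⁶ mm/N.
So P = 1.322 / 7.607×10⁻⁶ = 173.8 kN, tensile.
σ_{nickel alloy} = P / A = 173800 / 2225 = 78.12 MPa.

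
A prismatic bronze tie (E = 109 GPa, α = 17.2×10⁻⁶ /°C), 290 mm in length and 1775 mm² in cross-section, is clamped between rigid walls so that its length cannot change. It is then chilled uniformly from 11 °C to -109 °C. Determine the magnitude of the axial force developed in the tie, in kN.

The ends cannot move, so σ = EαΔT = 109×10³ × 17.2×10⁻⁶ × 120 = 225 MPa.
P = AEαΔT = 1775 × 109×10³ × 17.2×10⁻⁶ × 120 = 399.3 kN (tensile).

P ≈ 399 kN (tensile)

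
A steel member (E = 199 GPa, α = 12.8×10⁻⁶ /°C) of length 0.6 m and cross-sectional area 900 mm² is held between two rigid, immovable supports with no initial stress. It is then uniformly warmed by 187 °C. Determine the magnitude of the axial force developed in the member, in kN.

With zero net strain, σ = E·αΔT = 199 GPa × 12.8×10⁻⁶ × 187 = 476.3 MPa.
Then P = σA = 476.3 × 900 mm² = 428.7 kN, compressive.

P ≈ 429 kN (compressive)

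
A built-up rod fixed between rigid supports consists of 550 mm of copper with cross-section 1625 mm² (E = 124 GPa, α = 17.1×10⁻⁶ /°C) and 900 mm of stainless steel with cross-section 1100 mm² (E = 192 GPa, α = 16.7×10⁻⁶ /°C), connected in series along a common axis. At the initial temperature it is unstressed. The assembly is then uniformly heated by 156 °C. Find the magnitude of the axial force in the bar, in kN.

P ≈ 545 kN (compressive)

If the supports were absent, the total length change would be Σ αᵢΔT Lᵢ = 17.1×10⁻⁶×156×550 + 16.7×10⁻⁶×156×900 = 3.812 mm.
The walls prevent any net length change, so an axial force P (same in every segment) develops. Compatibility: P · Σ Lᵢ/(AᵢEᵢ) = δ_free.
Σ Lᵢ/(AᵢEᵢ) = 550/(1625×124×10³) + 900/(1100×192×10³) = 6.991×10⁻⁶ mm/N.
So P = 3.812 / 6.991×10⁻⁶ = 545.3 kN, compressive.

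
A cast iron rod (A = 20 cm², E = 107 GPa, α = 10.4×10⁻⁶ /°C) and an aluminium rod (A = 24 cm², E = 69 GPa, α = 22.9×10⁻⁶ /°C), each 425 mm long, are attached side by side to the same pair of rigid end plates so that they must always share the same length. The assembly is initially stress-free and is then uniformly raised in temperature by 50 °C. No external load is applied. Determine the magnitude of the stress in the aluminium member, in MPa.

The aluminium has the larger α, so on heating it would change length more than the cast iron if both were free. The rigid plates force a common final length, so the aluminium is put into compression and the cast iron into tension, with equal and opposite forces P (no external load).
Equating the net (thermal + elastic) strains gives |α₁ − α₂|·ΔT = P·[1/(A₁E₁) + 1/(A₂E₂)].
|α₁ − α₂|·ΔT = 12.5×10⁻⁶ × 50 = 0.000625.
1/(A₁E₁) + 1/(A₂E₂) = 1/(2000×107×10³) + 1/(2400×69×10³) = 1.071×10⁻⁸ N⁻¹.
P = 0.000625 / 1.071×10⁻⁸ = 58350 N = 58.35 kN.
σ_{aluminium} = P/A₂ = 58350/2400 = 24.31 MPa, compressive.

σ ≈ 24.3 MPa (compressive)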